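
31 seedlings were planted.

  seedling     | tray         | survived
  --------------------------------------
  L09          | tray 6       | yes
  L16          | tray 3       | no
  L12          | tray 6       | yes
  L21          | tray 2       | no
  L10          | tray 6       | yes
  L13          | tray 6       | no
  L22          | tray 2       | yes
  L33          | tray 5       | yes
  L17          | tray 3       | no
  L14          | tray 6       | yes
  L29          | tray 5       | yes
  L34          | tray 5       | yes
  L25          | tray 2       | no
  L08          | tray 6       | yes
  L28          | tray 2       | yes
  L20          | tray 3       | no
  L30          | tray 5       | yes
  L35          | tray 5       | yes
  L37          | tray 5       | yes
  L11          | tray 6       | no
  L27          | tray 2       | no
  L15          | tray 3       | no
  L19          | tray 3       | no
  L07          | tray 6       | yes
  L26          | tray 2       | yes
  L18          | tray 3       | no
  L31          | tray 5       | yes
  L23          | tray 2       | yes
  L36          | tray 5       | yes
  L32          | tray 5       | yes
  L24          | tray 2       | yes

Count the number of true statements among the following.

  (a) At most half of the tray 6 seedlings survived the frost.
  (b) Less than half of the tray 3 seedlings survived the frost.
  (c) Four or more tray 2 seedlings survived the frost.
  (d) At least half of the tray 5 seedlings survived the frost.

3

(a) tray 6: |A| = 8, |A ∩ B| = 6; needs |A ∩ B| ≤ |A ∖ B| — false.
(b) tray 3: |A| = 6, |A ∩ B| = 0; needs |A ∩ B| < |A ∖ B| — true.
(c) tray 2: |A| = 8, |A ∩ B| = 5; needs |A ∩ B| ≥ 4 — true.
(d) tray 5: |A| = 9, |A ∩ B| = 9; needs |A ∩ B| ≥ |A ∖ B| — true.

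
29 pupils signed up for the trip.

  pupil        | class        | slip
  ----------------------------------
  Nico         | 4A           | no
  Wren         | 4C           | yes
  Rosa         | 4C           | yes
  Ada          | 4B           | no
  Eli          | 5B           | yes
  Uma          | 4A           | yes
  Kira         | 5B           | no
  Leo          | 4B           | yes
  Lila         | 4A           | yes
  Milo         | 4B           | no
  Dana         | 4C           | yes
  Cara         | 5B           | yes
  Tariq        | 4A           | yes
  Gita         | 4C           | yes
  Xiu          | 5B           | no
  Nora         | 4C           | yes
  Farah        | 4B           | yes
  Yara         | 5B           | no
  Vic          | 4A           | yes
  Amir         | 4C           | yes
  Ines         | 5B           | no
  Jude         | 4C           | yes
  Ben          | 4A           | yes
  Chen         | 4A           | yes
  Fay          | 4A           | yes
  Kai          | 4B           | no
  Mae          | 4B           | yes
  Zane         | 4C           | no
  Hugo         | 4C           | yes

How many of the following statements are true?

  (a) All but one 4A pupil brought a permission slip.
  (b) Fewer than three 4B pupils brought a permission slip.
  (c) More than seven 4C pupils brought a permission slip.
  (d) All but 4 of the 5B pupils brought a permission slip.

3

(a) 4A: |A| = 8, |A ∩ B| = 7; needs |A ∖ B| = 1 — true.
(b) 4B: |A| = 6, |A ∩ B| = 3; needs |A ∩ B| < 3 — false.
(c) 4C: |A| = 9, |A ∩ B| = 8; needs |A ∩ B| > 7 — true.
(d) 5B: |A| = 6, |A ∩ B| = 2; needs |A ∖ B| = 4 — true.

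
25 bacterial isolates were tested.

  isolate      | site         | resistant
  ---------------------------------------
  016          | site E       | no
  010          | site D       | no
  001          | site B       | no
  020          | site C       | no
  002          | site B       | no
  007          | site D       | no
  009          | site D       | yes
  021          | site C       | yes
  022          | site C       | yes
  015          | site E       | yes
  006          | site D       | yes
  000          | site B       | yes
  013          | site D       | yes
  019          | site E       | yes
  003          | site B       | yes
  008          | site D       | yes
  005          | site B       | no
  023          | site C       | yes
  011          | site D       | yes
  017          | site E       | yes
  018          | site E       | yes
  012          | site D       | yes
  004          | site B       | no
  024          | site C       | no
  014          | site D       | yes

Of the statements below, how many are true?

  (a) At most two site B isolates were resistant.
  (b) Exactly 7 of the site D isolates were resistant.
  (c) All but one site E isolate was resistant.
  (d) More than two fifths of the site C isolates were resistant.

4

(a) site B: |A| = 6, |A ∩ B| = 2; needs |A ∩ B| ≤ 2 — true.
(b) site D: |A| = 9, |A ∩ B| = 7; needs |A ∩ B| = 7 — true.
(c) site E: |A| = 5, |A ∩ B| = 4; needs |A ∖ B| = 1 — true.
(d) site C: |A| = 5, |A ∩ B| = 3; needs |A ∩ B| / |A| > 2/5 — true.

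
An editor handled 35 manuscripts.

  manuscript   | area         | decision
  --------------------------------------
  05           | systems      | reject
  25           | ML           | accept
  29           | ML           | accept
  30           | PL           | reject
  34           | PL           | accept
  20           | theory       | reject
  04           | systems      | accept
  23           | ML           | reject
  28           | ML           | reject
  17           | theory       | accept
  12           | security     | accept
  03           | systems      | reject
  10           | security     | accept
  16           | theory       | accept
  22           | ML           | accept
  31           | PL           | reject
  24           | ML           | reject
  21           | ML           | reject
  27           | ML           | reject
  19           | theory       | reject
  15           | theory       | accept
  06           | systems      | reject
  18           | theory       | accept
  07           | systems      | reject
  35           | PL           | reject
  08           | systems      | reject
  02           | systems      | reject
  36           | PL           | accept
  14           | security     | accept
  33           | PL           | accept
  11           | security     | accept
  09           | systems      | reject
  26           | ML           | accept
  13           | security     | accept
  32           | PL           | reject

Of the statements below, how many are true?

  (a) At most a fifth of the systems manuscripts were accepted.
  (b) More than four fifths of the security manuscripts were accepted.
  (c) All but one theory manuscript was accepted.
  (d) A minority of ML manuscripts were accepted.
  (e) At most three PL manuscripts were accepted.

(a) systems: |A| = 8, |A ∩ B| = 1; needs |A ∩ B| / |A| ≤ 1/5 — true.
(b) security: |A| = 5, |A ∩ B| = 5; needs |A ∩ B| / |A| > 4/5 — true.
(c) theory: |A| = 6, |A ∩ B| = 4; needs |A ∖ B| = 1 — false.
(d) ML: |A| = 9, |A ∩ B| = 4; needs |A ∩ B| < |A ∖ B| — true.
(e) PL: |A| = 7, |A ∩ B| = 3; needs |A ∩ B| ≤ 3 — true.

4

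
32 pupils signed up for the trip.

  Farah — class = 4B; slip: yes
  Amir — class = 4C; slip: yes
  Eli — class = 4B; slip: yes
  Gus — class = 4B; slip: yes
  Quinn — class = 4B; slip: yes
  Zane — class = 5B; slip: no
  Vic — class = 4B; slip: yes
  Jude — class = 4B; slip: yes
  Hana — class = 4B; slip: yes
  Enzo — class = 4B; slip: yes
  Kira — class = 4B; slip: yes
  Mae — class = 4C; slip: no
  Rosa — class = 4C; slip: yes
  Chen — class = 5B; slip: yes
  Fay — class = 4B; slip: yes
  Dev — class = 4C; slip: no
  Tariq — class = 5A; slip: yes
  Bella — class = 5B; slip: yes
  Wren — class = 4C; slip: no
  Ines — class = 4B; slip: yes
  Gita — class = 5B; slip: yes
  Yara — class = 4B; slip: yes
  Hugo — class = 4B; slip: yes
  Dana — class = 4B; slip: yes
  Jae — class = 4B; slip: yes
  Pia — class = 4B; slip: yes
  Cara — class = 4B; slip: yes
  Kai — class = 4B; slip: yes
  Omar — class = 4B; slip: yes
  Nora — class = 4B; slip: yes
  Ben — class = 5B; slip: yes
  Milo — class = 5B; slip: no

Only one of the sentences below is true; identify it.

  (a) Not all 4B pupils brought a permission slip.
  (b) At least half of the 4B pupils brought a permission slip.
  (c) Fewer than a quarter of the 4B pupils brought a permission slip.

|A| = 20, |A ∩ B| = 20, |A ∖ B| = 0.
(a) requires A ⊄ B (|A ∖ B| ≥ 1): false.
(b) requires |A ∩ B| ≥ |A ∖ B|: true.
(c) requires |A ∩ B| / |A| < 1/4: false.

(b)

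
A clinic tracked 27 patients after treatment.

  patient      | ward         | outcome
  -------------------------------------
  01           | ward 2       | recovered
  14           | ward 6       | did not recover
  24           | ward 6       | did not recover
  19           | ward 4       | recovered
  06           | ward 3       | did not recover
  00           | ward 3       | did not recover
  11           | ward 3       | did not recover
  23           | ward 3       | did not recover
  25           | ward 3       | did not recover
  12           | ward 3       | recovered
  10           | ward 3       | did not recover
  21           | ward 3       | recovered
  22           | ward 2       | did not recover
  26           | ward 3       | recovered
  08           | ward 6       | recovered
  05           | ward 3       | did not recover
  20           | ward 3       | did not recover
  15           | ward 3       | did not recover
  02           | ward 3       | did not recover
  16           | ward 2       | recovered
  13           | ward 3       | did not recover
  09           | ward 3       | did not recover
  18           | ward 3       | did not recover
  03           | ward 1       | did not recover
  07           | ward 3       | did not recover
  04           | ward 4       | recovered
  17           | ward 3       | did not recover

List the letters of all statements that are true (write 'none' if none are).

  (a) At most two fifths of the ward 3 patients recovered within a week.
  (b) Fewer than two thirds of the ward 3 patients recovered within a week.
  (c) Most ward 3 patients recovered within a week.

|A| = 18, |A ∩ B| = 3, |A ∖ B| = 15.
(a) |A ∩ B| / |A| ≤ 2/5: holds.
(b) |A ∩ B| / |A| < 2/3: holds.
(c) |A ∩ B| > |A ∖ B|: fails.

(a), (b)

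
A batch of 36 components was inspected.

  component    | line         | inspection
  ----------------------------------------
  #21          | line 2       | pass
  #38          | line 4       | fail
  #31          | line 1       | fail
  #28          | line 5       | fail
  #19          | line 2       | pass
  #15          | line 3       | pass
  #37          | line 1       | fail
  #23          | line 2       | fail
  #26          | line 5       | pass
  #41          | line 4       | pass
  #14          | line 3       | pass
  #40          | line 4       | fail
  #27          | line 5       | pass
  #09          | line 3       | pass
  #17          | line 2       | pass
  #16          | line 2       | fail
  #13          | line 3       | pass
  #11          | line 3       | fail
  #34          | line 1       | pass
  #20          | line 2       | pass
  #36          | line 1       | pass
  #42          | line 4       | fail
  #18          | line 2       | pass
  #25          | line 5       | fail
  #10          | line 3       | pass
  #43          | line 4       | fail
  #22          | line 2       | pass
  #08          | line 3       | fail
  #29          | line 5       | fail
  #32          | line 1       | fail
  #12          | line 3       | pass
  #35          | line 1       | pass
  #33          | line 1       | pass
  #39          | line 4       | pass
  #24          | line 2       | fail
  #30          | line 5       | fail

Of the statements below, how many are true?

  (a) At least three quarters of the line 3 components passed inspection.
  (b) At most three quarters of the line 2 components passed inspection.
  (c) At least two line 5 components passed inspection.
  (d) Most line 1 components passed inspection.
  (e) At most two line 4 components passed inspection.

(a) line 3: |A| = 8, |A ∩ B| = 6; needs |A ∩ B| / |A| ≥ 3/4 — true.
(b) line 2: |A| = 9, |A ∩ B| = 6; needs |A ∩ B| / |A| ≤ 3/4 — true.
(c) line 5: |A| = 6, |A ∩ B| = 2; needs |A ∩ B| ≥ 2 — true.
(d) line 1: |A| = 7, |A ∩ B| = 4; needs |A ∩ B| > |A ∖ B| — true.
(e) line 4: |A| = 6, |A ∩ B| = 2; needs |A ∩ B| ≤ 2 — true.

5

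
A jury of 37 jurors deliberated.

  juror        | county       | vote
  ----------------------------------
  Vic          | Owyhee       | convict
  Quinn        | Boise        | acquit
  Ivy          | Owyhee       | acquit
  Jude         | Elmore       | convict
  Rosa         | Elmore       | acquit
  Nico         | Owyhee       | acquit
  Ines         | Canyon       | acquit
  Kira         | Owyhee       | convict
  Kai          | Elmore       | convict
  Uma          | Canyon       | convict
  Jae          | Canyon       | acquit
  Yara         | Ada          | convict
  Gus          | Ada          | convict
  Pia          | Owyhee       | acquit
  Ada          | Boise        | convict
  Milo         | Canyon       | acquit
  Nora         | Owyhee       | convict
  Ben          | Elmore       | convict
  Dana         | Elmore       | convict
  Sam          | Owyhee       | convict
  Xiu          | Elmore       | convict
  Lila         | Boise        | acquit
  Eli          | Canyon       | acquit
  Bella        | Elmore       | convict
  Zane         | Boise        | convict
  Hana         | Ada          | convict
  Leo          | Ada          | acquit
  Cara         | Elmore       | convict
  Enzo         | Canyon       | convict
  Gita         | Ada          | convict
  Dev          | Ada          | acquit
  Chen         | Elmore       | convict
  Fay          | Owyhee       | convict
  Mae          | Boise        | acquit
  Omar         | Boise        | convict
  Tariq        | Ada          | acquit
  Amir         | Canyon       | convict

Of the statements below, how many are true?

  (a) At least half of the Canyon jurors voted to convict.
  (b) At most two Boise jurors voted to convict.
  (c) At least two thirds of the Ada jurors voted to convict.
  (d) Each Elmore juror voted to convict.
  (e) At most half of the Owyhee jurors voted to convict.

(a) Canyon: |A| = 7, |A ∩ B| = 3; needs |A ∩ B| ≥ |A ∖ B| — false.
(b) Boise: |A| = 6, |A ∩ B| = 3; needs |A ∩ B| ≤ 2 — false.
(c) Ada: |A| = 7, |A ∩ B| = 4; needs |A ∩ B| / |A| ≥ 2/3 — false.
(d) Elmore: |A| = 9, |A ∩ B| = 8; needs A ⊆ B, i.e. every element of A is in B (|A ∖ B| = 0) — false.
(e) Owyhee: |A| = 8, |A ∩ B| = 5; needs |A ∩ B| ≤ |A ∖ B| — false.

0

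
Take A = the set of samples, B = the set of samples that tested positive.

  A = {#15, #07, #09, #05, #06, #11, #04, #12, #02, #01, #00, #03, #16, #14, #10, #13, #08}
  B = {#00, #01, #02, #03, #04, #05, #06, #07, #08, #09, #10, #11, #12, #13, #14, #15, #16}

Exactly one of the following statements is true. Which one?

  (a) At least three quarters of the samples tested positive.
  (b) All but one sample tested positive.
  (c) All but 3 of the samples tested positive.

|A| = 17, |A ∩ B| = 17, |A ∖ B| = 0.
(a) requires |A ∩ B| / |A| ≥ 3/4: true.
(b) requires |A ∖ B| = 1: false.
(c) requires |A ∖ B| = 3: false.

(a)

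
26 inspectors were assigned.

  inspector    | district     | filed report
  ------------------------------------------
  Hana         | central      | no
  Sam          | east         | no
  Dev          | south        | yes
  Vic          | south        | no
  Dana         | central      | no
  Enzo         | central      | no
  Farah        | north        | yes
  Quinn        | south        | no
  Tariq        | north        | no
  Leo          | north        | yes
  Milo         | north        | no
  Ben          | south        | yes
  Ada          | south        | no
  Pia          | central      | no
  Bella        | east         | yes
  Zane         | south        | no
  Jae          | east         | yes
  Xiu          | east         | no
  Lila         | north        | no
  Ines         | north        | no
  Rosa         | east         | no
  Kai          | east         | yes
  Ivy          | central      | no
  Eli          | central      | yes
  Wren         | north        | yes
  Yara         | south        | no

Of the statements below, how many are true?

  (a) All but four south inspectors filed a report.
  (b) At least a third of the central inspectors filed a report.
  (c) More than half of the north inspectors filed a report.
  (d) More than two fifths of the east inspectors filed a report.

1

(a) south: |A| = 7, |A ∩ B| = 2; needs |A ∖ B| = 4 — false.
(b) central: |A| = 6, |A ∩ B| = 1; needs |A ∩ B| / |A| ≥ 1/3 — false.
(c) north: |A| = 7, |A ∩ B| = 3; needs |A ∩ B| > |A ∖ B| — false.
(d) east: |A| = 6, |A ∩ B| = 3; needs |A ∩ B| / |A| > 2/5 — true.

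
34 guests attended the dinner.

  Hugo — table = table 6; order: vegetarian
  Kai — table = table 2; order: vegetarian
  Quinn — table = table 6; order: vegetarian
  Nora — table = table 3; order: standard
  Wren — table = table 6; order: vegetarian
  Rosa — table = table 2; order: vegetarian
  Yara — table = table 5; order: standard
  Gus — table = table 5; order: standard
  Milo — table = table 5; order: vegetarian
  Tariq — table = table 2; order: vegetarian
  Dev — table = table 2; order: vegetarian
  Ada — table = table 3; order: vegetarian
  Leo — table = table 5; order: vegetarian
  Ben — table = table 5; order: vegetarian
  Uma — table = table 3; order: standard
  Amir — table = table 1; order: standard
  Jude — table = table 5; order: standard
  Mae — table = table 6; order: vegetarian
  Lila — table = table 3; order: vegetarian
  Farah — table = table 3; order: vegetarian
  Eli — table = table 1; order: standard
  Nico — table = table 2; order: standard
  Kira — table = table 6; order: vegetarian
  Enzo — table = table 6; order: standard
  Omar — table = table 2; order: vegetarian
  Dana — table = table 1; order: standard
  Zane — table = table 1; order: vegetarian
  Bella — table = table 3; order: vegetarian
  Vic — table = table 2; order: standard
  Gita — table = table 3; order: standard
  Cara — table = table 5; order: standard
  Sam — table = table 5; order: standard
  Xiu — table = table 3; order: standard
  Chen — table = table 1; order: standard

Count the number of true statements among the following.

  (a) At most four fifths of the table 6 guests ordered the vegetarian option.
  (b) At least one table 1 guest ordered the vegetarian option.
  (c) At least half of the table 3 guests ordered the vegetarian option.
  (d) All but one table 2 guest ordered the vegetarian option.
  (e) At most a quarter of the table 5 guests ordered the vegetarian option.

2

(a) table 6: |A| = 6, |A ∩ B| = 5; needs |A ∩ B| / |A| ≤ 4/5 — false.
(b) table 1: |A| = 5, |A ∩ B| = 1; needs A ∩ B ≠ ∅ (|A ∩ B| ≥ 1) — true.
(c) table 3: |A| = 8, |A ∩ B| = 4; needs |A ∩ B| ≥ |A ∖ B| — true.
(d) table 2: |A| = 7, |A ∩ B| = 5; needs |A ∖ B| = 1 — false.
(e) table 5: |A| = 8, |A ∩ B| = 3; needs |A ∩ B| / |A| ≤ 1/4 — false.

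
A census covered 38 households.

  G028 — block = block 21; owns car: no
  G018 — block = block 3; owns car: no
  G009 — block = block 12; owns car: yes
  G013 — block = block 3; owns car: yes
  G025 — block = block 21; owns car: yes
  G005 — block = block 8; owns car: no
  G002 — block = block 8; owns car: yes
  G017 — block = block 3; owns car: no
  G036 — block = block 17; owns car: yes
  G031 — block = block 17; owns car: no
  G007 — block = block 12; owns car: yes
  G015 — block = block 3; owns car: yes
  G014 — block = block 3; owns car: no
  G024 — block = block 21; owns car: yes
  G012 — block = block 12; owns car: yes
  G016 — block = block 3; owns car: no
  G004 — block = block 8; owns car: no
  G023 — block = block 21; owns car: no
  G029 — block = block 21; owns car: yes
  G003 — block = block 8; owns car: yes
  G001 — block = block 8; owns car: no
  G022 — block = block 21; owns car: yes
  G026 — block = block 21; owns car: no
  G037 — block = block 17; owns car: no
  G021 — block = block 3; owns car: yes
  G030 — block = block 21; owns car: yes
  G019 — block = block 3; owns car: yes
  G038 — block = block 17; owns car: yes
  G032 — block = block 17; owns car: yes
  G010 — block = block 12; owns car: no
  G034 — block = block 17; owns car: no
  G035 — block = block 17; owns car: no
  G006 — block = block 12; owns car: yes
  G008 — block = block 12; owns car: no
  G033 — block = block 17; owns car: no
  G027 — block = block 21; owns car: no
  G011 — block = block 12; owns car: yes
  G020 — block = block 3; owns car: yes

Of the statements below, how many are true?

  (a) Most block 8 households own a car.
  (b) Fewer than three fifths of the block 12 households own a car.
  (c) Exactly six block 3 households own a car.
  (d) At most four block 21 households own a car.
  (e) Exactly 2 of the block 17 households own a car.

0

(a) block 8: |A| = 5, |A ∩ B| = 2; needs |A ∩ B| > |A ∖ B| — false.
(b) block 12: |A| = 7, |A ∩ B| = 5; needs |A ∩ B| / |A| < 3/5 — false.
(c) block 3: |A| = 9, |A ∩ B| = 5; needs |A ∩ B| = 6 — false.
(d) block 21: |A| = 9, |A ∩ B| = 5; needs |A ∩ B| ≤ 4 — false.
(e) block 17: |A| = 8, |A ∩ B| = 3; needs |A ∩ B| = 2 — false.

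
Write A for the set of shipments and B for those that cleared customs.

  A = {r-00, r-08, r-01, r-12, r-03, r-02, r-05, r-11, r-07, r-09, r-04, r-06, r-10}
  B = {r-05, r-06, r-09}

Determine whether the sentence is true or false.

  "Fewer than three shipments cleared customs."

Truth condition: |A ∩ B| < 3.
A (the restrictor) = {r-00, r-08, r-01, r-12, r-03, r-02, r-05, r-11, r-07, r-09, r-04, r-06, r-10}, |A| = 13.
A ∩ B = {r-05, r-09, r-06}, so |A ∩ B| = 3.
|A ∩ B| = 3, so the statement is false.

False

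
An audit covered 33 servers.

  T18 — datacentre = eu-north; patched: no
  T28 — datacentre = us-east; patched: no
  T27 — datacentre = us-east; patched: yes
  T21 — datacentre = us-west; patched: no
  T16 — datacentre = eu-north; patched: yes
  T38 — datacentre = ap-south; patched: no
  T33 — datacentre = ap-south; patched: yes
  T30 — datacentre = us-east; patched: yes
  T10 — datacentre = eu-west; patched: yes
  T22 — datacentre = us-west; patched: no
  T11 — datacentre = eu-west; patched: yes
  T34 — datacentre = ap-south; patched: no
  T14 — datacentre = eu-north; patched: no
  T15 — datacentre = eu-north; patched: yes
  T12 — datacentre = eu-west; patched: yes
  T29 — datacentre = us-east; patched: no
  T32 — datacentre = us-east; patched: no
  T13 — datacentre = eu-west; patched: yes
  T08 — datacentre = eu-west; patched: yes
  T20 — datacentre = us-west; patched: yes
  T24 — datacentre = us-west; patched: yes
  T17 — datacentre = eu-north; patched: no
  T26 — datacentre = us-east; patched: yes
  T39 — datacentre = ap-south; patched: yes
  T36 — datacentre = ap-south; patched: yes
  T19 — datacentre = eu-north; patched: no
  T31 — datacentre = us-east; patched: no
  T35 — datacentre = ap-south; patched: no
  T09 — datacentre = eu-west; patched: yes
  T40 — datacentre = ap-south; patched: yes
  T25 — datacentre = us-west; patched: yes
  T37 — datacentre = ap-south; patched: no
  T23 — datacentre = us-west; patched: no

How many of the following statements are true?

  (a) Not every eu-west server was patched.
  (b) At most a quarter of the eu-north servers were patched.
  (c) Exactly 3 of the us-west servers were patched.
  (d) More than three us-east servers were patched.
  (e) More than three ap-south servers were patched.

(a) eu-west: |A| = 6, |A ∩ B| = 6; needs A ⊄ B (|A ∖ B| ≥ 1) — false.
(b) eu-north: |A| = 6, |A ∩ B| = 2; needs |A ∩ B| / |A| ≤ 1/4 — false.
(c) us-west: |A| = 6, |A ∩ B| = 3; needs |A ∩ B| = 3 — true.
(d) us-east: |A| = 7, |A ∩ B| = 3; needs |A ∩ B| > 3 — false.
(e) ap-south: |A| = 8, |A ∩ B| = 4; needs |A ∩ B| > 3 — true.

2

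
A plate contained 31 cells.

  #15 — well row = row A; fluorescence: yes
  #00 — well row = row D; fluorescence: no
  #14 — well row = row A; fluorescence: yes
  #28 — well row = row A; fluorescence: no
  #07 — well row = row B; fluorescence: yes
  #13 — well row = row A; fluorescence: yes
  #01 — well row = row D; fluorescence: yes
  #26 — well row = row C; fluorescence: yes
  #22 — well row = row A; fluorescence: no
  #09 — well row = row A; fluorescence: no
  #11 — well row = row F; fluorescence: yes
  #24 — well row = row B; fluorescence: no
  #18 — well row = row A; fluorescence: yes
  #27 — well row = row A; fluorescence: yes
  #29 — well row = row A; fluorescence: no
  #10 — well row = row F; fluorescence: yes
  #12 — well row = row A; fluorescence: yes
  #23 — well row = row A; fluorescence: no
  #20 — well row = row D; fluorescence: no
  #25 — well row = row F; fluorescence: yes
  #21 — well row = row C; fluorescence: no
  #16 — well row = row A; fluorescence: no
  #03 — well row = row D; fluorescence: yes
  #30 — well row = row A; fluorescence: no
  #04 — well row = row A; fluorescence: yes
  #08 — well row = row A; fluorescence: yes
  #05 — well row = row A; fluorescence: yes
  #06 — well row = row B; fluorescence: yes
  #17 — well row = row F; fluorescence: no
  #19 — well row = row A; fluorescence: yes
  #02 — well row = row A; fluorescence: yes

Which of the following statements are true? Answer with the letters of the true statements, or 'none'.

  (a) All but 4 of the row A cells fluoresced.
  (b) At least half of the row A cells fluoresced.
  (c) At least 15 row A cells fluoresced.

(b)

|A| = 18, |A ∩ B| = 11, |A ∖ B| = 7.
(a) |A ∖ B| = 4: fails.
(b) |A ∩ B| ≥ |A ∖ B|: holds.
(c) |A ∩ B| ≥ 15: fails.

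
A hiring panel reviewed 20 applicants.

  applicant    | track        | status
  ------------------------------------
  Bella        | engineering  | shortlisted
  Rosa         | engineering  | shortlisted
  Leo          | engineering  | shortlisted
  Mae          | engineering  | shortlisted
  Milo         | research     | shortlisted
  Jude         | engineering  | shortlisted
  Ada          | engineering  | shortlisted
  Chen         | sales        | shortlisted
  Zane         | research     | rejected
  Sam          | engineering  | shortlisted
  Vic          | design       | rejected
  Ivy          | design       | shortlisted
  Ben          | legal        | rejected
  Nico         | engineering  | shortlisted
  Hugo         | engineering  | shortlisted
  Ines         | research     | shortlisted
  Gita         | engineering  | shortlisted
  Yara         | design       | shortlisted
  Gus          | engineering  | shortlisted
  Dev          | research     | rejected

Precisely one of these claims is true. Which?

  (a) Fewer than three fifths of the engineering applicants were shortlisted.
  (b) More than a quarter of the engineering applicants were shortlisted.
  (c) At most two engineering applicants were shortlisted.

|A| = 11, |A ∩ B| = 11, |A ∖ B| = 0.
(a) requires |A ∩ B| / |A| < 3/5: false.
(b) requires |A ∩ B| / |A| > 1/4: true.
(c) requires |A ∩ B| ≤ 2: false.

(b)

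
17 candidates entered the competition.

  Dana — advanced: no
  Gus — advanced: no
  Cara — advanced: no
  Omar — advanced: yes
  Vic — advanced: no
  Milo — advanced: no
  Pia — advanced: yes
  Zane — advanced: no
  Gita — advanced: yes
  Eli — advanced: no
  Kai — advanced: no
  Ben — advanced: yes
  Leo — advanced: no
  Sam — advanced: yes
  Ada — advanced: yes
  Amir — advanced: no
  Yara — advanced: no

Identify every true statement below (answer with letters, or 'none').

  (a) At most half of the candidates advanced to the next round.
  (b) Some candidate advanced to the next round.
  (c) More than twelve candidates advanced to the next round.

(a), (b)

|A| = 17, |A ∩ B| = 6, |A ∖ B| = 11.
(a) |A ∩ B| ≤ |A ∖ B|: holds.
(b) A ∩ B ≠ ∅ (|A ∩ B| ≥ 1): holds.
(c) |A ∩ B| > 12: fails.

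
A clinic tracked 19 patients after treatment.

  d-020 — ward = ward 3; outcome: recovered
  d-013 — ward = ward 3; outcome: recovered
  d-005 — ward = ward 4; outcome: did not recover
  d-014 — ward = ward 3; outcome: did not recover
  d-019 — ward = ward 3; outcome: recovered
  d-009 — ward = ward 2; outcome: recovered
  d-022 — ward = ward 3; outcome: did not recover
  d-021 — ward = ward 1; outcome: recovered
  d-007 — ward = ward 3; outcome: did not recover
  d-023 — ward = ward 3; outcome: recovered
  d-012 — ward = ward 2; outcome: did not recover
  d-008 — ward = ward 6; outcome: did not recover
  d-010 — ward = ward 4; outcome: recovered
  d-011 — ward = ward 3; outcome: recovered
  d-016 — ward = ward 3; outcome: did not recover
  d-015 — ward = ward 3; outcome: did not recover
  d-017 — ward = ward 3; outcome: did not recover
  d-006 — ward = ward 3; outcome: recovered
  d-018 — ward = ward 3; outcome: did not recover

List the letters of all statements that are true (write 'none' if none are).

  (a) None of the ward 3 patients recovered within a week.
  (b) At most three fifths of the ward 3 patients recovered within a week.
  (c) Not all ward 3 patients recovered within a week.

|A| = 13, |A ∩ B| = 6, |A ∖ B| = 7.
(a) A ∩ B = ∅ (|A ∩ B| = 0): fails.
(b) |A ∩ B| / |A| ≤ 3/5: holds.
(c) A ⊄ B (|A ∖ B| ≥ 1): holds.

(b), (c)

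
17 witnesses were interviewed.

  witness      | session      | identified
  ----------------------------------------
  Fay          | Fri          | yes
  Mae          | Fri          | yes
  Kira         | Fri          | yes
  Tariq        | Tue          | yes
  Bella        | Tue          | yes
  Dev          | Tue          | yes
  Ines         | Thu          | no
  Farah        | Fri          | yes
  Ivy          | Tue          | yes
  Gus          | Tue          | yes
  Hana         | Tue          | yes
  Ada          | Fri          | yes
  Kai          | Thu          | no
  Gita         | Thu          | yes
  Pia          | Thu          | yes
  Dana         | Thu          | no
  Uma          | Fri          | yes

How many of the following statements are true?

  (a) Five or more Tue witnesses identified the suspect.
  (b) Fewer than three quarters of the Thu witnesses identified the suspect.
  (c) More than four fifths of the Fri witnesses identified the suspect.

3

(a) Tue: |A| = 6, |A ∩ B| = 6; needs |A ∩ B| ≥ 5 — true.
(b) Thu: |A| = 5, |A ∩ B| = 2; needs |A ∩ B| / |A| < 3/4 — true.
(c) Fri: |A| = 6, |A ∩ B| = 6; needs |A ∩ B| / |A| > 4/5 — true.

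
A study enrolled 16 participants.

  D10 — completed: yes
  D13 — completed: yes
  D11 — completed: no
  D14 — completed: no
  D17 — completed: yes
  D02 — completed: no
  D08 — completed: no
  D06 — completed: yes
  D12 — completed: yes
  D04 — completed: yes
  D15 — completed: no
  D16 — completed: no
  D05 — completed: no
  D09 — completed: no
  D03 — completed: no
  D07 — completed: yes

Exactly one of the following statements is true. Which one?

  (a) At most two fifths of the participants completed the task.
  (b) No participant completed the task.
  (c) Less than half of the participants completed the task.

(c)

|A| = 16, |A ∩ B| = 7, |A ∖ B| = 9.
(a) requires |A ∩ B| / |A| ≤ 2/5: false.
(b) requires A ∩ B = ∅ (|A ∩ B| = 0): false.
(c) requires |A ∩ B| < |A ∖ B|: true.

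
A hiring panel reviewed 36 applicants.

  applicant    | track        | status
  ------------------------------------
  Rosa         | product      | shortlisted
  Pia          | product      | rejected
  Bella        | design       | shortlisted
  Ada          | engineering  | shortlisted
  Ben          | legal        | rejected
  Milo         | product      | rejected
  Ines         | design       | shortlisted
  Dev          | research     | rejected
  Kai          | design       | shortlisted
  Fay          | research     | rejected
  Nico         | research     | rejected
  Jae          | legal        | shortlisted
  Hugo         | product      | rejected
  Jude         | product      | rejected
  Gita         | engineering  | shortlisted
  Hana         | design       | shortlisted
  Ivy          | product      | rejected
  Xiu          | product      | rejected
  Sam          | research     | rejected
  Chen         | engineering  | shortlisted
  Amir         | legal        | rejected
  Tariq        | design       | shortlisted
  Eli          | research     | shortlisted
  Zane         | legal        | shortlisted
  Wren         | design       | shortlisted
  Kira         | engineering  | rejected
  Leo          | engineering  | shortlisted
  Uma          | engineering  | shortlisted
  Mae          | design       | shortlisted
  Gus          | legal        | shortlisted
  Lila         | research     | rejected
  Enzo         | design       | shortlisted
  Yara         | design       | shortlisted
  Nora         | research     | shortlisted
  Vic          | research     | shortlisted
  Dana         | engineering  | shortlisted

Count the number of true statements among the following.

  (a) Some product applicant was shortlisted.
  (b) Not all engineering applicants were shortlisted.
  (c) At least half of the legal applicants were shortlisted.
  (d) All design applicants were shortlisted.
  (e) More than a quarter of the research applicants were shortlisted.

5

(a) product: |A| = 7, |A ∩ B| = 1; needs A ∩ B ≠ ∅ (|A ∩ B| ≥ 1) — true.
(b) engineering: |A| = 7, |A ∩ B| = 6; needs A ⊄ B (|A ∖ B| ≥ 1) — true.
(c) legal: |A| = 5, |A ∩ B| = 3; needs |A ∩ B| ≥ |A ∖ B| — true.
(d) design: |A| = 9, |A ∩ B| = 9; needs A ⊆ B, i.e. every element of A is in B (|A ∖ B| = 0) — true.
(e) research: |A| = 8, |A ∩ B| = 3; needs |A ∩ B| / |A| > 1/4 — true.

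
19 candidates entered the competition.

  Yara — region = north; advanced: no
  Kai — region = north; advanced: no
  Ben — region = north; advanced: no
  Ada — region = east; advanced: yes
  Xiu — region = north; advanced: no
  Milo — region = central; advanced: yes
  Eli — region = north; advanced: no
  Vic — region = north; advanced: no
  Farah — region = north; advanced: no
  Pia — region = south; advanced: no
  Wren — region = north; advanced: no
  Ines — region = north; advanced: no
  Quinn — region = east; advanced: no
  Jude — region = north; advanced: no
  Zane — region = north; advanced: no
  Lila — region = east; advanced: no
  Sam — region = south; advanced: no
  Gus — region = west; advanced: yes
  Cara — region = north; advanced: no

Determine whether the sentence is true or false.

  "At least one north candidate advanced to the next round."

'At least one north candidate advanced to the next round' holds iff A ∩ B ≠ ∅ (|A ∩ B| ≥ 1).
A (the restrictor) = {Yara, Kai, Ben, Xiu, Eli, Vic, Farah, Wren, Ines, Jude, Zane, Cara}, |A| = 12.
A ∩ B = {}, so |A ∩ B| = 0.
So the statement is false.

False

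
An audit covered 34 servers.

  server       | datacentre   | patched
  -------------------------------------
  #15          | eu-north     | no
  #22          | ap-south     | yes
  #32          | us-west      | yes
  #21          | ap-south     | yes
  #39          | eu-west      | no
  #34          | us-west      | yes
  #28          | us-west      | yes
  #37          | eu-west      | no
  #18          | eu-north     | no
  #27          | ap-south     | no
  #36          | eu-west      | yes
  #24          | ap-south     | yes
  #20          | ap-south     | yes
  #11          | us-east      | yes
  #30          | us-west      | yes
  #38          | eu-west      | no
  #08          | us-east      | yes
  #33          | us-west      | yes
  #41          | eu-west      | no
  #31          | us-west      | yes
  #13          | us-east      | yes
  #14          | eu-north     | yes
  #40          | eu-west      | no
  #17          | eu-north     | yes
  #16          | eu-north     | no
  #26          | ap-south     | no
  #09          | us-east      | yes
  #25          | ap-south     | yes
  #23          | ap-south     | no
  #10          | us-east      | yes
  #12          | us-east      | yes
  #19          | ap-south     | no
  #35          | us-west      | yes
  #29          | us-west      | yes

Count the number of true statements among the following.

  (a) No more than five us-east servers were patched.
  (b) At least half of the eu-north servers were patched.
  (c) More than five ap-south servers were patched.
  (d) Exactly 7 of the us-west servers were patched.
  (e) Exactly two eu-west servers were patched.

0

(a) us-east: |A| = 6, |A ∩ B| = 6; needs |A ∩ B| ≤ 5 — false.
(b) eu-north: |A| = 5, |A ∩ B| = 2; needs |A ∩ B| ≥ |A ∖ B| — false.
(c) ap-south: |A| = 9, |A ∩ B| = 5; needs |A ∩ B| > 5 — false.
(d) us-west: |A| = 8, |A ∩ B| = 8; needs |A ∩ B| = 7 — false.
(e) eu-west: |A| = 6, |A ∩ B| = 1; needs |A ∩ B| = 2 — false.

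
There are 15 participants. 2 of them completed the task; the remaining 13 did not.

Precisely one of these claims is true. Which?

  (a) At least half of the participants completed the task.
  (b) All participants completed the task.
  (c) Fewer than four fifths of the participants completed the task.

(c)

|A| = 15, |A ∩ B| = 2, |A ∖ B| = 13.
(a) requires |A ∩ B| ≥ |A ∖ B|: false.
(b) requires A ⊆ B, i.e. every element of A is in B (|A ∖ B| = 0): false.
(c) requires |A ∩ B| / |A| < 4/5: true.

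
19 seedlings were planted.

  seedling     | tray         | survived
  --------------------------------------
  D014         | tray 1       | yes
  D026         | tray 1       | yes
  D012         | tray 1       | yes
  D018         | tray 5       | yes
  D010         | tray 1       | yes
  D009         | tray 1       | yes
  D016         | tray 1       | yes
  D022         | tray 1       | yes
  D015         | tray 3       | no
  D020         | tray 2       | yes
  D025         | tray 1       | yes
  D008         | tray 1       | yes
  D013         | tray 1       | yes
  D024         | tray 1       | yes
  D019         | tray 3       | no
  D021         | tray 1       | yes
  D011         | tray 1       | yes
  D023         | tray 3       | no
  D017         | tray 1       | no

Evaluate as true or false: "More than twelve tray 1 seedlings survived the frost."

True

'More than twelve tray 1 seedlings survived the frost' holds iff |A ∩ B| > 12.
A (the restrictor) = {D014, D026, D012, D010, D009, D016, D022, D025, D008, D013, D024, D021, D011, D017}, |A| = 14.
A ∩ B = {D014, D026, D012, D010, D009, D016, D022, D025, D008, D013, D024, D021, D011}, so |A ∩ B| = 13.
|A ∩ B| = 13, so the statement is true.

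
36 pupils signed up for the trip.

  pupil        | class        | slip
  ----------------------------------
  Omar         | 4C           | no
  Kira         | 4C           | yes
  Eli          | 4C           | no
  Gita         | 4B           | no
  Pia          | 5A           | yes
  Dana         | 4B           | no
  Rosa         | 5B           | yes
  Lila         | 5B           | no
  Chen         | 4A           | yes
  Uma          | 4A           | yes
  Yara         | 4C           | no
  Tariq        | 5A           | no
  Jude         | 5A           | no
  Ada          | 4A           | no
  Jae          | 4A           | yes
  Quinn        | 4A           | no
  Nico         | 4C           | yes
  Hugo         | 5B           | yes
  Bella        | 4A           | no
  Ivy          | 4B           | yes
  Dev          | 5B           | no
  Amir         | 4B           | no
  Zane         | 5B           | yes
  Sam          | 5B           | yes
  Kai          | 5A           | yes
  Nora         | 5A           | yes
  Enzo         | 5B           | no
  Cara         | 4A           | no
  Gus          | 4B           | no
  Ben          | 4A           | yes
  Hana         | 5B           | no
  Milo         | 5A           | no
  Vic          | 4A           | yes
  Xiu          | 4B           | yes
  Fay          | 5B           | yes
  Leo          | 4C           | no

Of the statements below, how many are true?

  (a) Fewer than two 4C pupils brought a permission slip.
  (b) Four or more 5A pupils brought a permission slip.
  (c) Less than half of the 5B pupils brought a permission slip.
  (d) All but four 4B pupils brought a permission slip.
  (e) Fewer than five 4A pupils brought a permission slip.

(a) 4C: |A| = 6, |A ∩ B| = 2; needs |A ∩ B| < 2 — false.
(b) 5A: |A| = 6, |A ∩ B| = 3; needs |A ∩ B| ≥ 4 — false.
(c) 5B: |A| = 9, |A ∩ B| = 5; needs |A ∩ B| < |A ∖ B| — false.
(d) 4B: |A| = 6, |A ∩ B| = 2; needs |A ∖ B| = 4 — true.
(e) 4A: |A| = 9, |A ∩ B| = 5; needs |A ∩ B| < 5 — false.

1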